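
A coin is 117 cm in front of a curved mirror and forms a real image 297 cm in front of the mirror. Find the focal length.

f = 83.9 cm (concave)

Real image ⇒ d_i = +297 cm.
1/f = 1/d_o + 1/d_i = 1/(117) + 1/(297) = 0.01191, so f = 83.9 cm.
Since f is positive, the curved mirror is concave.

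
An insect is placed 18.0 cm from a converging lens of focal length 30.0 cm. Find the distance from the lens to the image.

45.0 cm

Thin-lens equation: 1/v = 1/f − 1/u = 1/(30.00) − 1/(18.0) = 0.03333 − 0.05556 = -0.02222, so v = -45.0 cm.
The image is virtual, upright and enlarged, on the same side as the object.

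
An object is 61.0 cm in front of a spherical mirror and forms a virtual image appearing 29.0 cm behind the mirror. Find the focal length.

Virtual image ⇒ d_i = −29.0 cm.
1/f = 1/d_o + 1/d_i = 1/(61.0) + 1/(-29.0) = -0.01809, so f = -55.3 cm.
Since f is negative, the spherical mirror is convex.

f = -55.3 cm (convex)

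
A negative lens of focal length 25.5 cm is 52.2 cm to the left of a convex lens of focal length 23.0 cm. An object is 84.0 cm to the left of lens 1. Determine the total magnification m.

f₁ = −25.5 cm (diverging).
Lens 1: 1/d_i1 = 1/(-25.5) − 1/(84.0) = -0.05112, so d_i1 = -19.56 cm; m₁ = −d_i1/d_o1 = +0.2329.
d_o2 = 52.2 − (-19.56) = 71.76 cm.
Lens 2: 1/d_i2 = 1/(23.0) − 1/(71.76) = 0.02954, so d_i2 = 33.85 cm; m₂ = −d_i2/d_o2 = -0.4717.
m = m₁·m₂ = (+0.2329)(-0.4717) = -0.110.

m = -0.110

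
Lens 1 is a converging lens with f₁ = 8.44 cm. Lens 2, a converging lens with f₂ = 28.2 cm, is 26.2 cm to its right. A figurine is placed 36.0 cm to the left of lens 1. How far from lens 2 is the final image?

Lens 1: 1/d_i1 = 1/f₁ − 1/d_o1 = 1/(8.44) − 1/(36.0) = 0.09071, so d_i1 = 11.02 cm.
The intermediate image is 11.02 cm to the right of lens 1, which is 26.2 − (11.02) = 15.18 cm to the left of lens 2, so d_o2 = +15.18 cm.
Lens 2: 1/d_i2 = 1/f₂ − 1/d_o2 = 1/(28.2) − 1/(15.18) = -0.03042, so d_i2 = -32.9 cm.
The final image is virtual, 32.9 cm to the left of lens 2 (overall magnification ≈ -0.66).

32.9 cm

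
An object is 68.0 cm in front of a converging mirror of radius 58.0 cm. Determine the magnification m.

m = -0.744

f = R/2 = 58.0/2 = 29.00 cm.
1/d_i = 1/f − 1/d_o = 1/(29.00) − 1/(68.0) = 0.01978, so d_i = 50.56 cm.
m = −d_i/d_o = −(50.56)/(68.0) = -0.744.
The image is real, inverted and reduced, in front of the mirror.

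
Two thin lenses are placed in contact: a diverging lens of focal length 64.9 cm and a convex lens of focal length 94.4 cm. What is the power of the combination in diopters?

P₁ = 1/f₁ = 1/(-0.649 m) = -1.541 D; P₂ = 1/f₂ = 1/(0.944 m) = +1.059 D.
For thin lenses in contact, P = P₁ + P₂ = (-1.541) + (+1.059) = -0.482 D.

P = -0.482 D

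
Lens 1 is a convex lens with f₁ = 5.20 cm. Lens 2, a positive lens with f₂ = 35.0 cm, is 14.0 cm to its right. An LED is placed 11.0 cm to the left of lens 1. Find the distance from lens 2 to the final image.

4.69 cm

Lens 1: 1/d_i1 = 1/f₁ − 1/d_o1 = 1/(5.20) − 1/(11.0) = 0.1014, so d_i1 = 9.862 cm.
The intermediate image is 9.862 cm to the right of lens 1, which is 14.0 − (9.862) = 4.138 cm to the left of lens 2, so d_o2 = +4.138 cm.
Lens 2: 1/d_i2 = 1/f₂ − 1/d_o2 = 1/(35.0) − 1/(4.138) = -0.2131, so d_i2 = -4.69 cm.
The final image is virtual, 4.69 cm to the left of lens 2 (overall magnification ≈ -1.0).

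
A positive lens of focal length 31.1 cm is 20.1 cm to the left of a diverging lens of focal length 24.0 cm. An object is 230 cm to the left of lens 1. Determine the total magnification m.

Lens 1: 1/d_i1 = 1/(31.1) − 1/(230) = 0.02781, so d_i1 = 35.96 cm; m₁ = −d_i1/d_o1 = -0.1563.
d_o2 = 20.1 − (35.96) = -15.86 cm (virtual object).
f₂ = −24.0 cm (diverging).
Lens 2: 1/d_i2 = 1/(-24.0) − 1/(-15.86) = 0.02139, so d_i2 = 46.76 cm; m₂ = −d_i2/d_o2 = +2.948.
m = m₁·m₂ = (-0.1563)(+2.948) = -0.461.

m = -0.461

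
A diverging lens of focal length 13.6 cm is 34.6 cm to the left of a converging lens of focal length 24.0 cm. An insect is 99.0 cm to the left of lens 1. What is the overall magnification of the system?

f₁ = −13.6 cm (diverging).
Lens 1: 1/d_i1 = 1/(-13.6) − 1/(99.0) = -0.08363, so d_i1 = -11.96 cm; m₁ = −d_i1/d_o1 = +0.1208.
d_o2 = 34.6 − (-11.96) = 46.56 cm.
Lens 2: 1/d_i2 = 1/(24.0) − 1/(46.56) = 0.02019, so d_i2 = 49.53 cm; m₂ = −d_i2/d_o2 = -1.064.
m = m₁·m₂ = (+0.1208)(-1.064) = -0.129.

m = -0.129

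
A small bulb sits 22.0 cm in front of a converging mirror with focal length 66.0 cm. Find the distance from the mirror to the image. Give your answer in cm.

Mirror equation: 1/d_i = 1/f − 1/d_o = 1/(66.00) − 1/(22.0) = 0.01515 − 0.04545 = -0.03030, so d_i = -33.0 cm.
The image is virtual, upright and enlarged, behind the mirror.

33.0 cm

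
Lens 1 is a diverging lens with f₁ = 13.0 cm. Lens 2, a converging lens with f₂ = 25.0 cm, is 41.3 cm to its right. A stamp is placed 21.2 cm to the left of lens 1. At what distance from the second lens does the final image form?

Lens 1 is diverging, so f₁ = −13.0 cm.
Lens 1: 1/d_i1 = 1/f₁ − 1/d_o1 = 1/(-13.0) − 1/(21.2) = -0.1241, so d_i1 = -8.058 cm.
The intermediate image is 8.058 cm to the left of lens 1 (virtual), which is 41.3 − (-8.058) = 49.36 cm to the left of lens 2, so d_o2 = +49.36 cm.
Lens 2: 1/d_i2 = 1/f₂ − 1/d_o2 = 1/(25.0) − 1/(49.36) = 0.01974, so d_i2 = 50.7 cm.
The final image is real, 50.7 cm to the right of lens 2 (overall magnification ≈ -0.39).

50.7 cm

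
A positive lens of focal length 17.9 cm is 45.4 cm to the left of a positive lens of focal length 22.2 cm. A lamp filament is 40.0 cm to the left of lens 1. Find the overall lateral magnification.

Lens 1: 1/d_i1 = 1/(17.9) − 1/(40.0) = 0.03087, so d_i1 = 32.40 cm; m₁ = −d_i1/d_o1 = -0.8100.
d_o2 = 45.4 − (32.40) = 13.00 cm.
Lens 2: 1/d_i2 = 1/(22.2) − 1/(13.00) = -0.03188, so d_i2 = -31.37 cm; m₂ = −d_i2/d_o2 = +2.413.
m = m₁·m₂ = (-0.8100)(+2.413) = -1.95.

m = -1.95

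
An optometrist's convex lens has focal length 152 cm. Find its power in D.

P = +0.658 D

f = 152 cm = 1.52 m.
P = 1/f = 1/(1.52 m) = +0.658 D.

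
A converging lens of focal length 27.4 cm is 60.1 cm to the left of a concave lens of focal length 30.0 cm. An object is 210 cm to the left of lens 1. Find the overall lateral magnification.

m = -0.0768

Lens 1: 1/d_i1 = 1/(27.4) − 1/(210) = 0.03173, so d_i1 = 31.51 cm; m₁ = −d_i1/d_o1 = -0.1500.
d_o2 = 60.1 − (31.51) = 28.59 cm.
f₂ = −30.0 cm (diverging).
Lens 2: 1/d_i2 = 1/(-30.0) − 1/(28.59) = -0.06831, so d_i2 = -14.64 cm; m₂ = −d_i2/d_o2 = +0.5120.
m = m₁·m₂ = (-0.1500)(+0.5120) = -0.0768.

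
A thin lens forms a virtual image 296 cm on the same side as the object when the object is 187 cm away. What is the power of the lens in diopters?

P = +0.197 D

Virtual image ⇒ d_i = −296 cm.
1/f = 1/d_o + 1/d_i = 1/(187) + 1/(-296) = 0.001969 cm⁻¹.
f = 507.8 cm = 5.078 m, so P = 1/f = +0.197 D.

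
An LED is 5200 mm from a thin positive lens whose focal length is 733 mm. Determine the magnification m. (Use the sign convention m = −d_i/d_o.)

1/d_i = 1/f − 1/d_o = 1/(733.0) − 1/(5200) = 0.001172, so d_i = 853.3 mm.
m = −d_i/d_o = −(853.3)/(5200) = -0.164.
The image is real, inverted and reduced, on the far side of the lens.

m = -0.164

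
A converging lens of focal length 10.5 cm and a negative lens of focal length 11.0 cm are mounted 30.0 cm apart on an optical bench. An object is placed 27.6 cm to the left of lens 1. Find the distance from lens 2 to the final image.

5.97 cm

Lens 1: 1/d_i1 = 1/f₁ − 1/d_o1 = 1/(10.5) − 1/(27.6) = 0.05901, so d_i1 = 16.95 cm.
The intermediate image is 16.95 cm to the right of lens 1, which is 30.0 − (16.95) = 13.05 cm to the left of lens 2, so d_o2 = +13.05 cm.
Lens 2 is diverging, so f₂ = −11.0 cm.
Lens 2: 1/d_i2 = 1/f₂ − 1/d_o2 = 1/(-11.0) − 1/(13.05) = -0.1675, so d_i2 = -5.97 cm.
The final image is virtual, 5.97 cm to the left of lens 2 (overall magnification ≈ -0.28).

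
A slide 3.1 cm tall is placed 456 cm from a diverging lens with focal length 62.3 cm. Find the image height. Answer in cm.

0.373 cm

For a diverging lens, f = -62.3 cm.
1/d_i = 1/f − 1/d_o = 1/(-62.30) − 1/(456) = -0.01824, so d_i = -54.81 cm.
m = −d_i/d_o = +0.1202.
|h_i| = |m|·h_o = 0.1202 × 3.1 = 0.373 cm. The image is virtual, upright and reduced, on the same side as the object.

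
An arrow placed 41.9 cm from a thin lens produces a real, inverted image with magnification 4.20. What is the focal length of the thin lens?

m = −d_i/d_o ⇒ d_i = −m·d_o = −(-4.20)·(41.9) = 176.0 cm.
1/f = 1/d_o + 1/d_i = 1/(41.9) + 1/(176.0) = 0.02955, so f = 33.8 cm.
Since f is positive, the thin lens is converging.

f = 33.8 cm (converging)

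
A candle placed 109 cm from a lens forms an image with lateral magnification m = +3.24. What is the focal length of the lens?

m = −d_i/d_o ⇒ d_i = −m·d_o = −(+3.24)·(109) = -353.2 cm.
1/f = 1/d_o + 1/d_i = 1/(109) + 1/(-353.2) = 0.006343, so f = 158 cm.
Since f is positive, the lens is converging.

f = 158 cm (converging)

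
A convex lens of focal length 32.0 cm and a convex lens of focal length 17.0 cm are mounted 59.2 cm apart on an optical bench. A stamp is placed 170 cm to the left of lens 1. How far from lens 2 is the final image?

Lens 1: 1/d_i1 = 1/f₁ − 1/d_o1 = 1/(32.0) − 1/(170) = 0.02537, so d_i1 = 39.42 cm.
The intermediate image is 39.42 cm to the right of lens 1, which is 59.2 − (39.42) = 19.78 cm to the left of lens 2, so d_o2 = +19.78 cm.
Lens 2: 1/d_i2 = 1/f₂ − 1/d_o2 = 1/(17.0) − 1/(19.78) = 0.008267, so d_i2 = 121 cm.
The final image is real, 121 cm to the right of lens 2 (overall magnification ≈ 1.4).

121 cm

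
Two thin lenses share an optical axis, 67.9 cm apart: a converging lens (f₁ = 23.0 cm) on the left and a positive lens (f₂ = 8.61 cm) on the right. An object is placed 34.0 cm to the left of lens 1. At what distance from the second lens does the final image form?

Lens 1: 1/d_i1 = 1/f₁ − 1/d_o1 = 1/(23.0) − 1/(34.0) = 0.01407, so d_i1 = 71.09 cm.
The intermediate image is 71.09 cm to the right of lens 1, which lies 3.190 cm to the right of lens 2 — a virtual object — so d_o2 = −3.190 cm.
Lens 2: 1/d_i2 = 1/f₂ − 1/d_o2 = 1/(8.61) − 1/(-3.190) = 0.4296, so d_i2 = 2.33 cm.
The final image is real, 2.33 cm to the right of lens 2 (overall magnification ≈ -1.5).

2.33 cm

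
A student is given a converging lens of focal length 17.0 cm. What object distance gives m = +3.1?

11.5 cm

m = −d_i/d_o ⇒ d_i = −m·d_o.
1/f = 1/d_o + 1/d_i = 1/d_o − 1/(m·d_o) = (1 − 1/m)/d_o, so d_o = f(1 − 1/m) = (17.00)(1 − 1/(+3.1)) = 11.5 cm.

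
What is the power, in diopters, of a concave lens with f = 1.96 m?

P = -0.510 D

For a concave lens, f = −1.96 m.
P = 1/f = 1/(-1.96 m) = -0.510 D.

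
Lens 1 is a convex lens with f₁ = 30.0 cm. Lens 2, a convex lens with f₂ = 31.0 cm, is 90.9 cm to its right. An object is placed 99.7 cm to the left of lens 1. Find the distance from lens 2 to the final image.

87.6 cm

Lens 1: 1/d_i1 = 1/f₁ − 1/d_o1 = 1/(30.0) − 1/(99.7) = 0.02330, so d_i1 = 42.91 cm.
The intermediate image is 42.91 cm to the right of lens 1, which is 90.9 − (42.91) = 47.99 cm to the left of lens 2, so d_o2 = +47.99 cm.
Lens 2: 1/d_i2 = 1/f₂ − 1/d_o2 = 1/(31.0) − 1/(47.99) = 0.01142, so d_i2 = 87.6 cm.
The final image is real, 87.6 cm to the right of lens 2 (overall magnification ≈ 0.79).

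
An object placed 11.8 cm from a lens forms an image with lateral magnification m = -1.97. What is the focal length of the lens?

f = 7.83 cm (converging)

m = −d_i/d_o ⇒ d_i = −m·d_o = −(-1.97)·(11.8) = 23.25 cm.
1/f = 1/d_o + 1/d_i = 1/(11.8) + 1/(23.25) = 0.1278, so f = 7.83 cm.
Since f is positive, the lens is converging.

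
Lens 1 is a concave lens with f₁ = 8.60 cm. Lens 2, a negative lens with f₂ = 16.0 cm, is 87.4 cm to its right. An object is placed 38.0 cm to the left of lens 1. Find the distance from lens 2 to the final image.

Lens 1 is diverging, so f₁ = −8.60 cm.
Lens 1: 1/d_i1 = 1/f₁ − 1/d_o1 = 1/(-8.60) − 1/(38.0) = -0.1426, so d_i1 = -7.013 cm.
The intermediate image is 7.013 cm to the left of lens 1 (virtual), which is 87.4 − (-7.013) = 94.41 cm to the left of lens 2, so d_o2 = +94.41 cm.
Lens 2 is diverging, so f₂ = −16.0 cm.
Lens 2: 1/d_i2 = 1/f₂ − 1/d_o2 = 1/(-16.0) − 1/(94.41) = -0.07309, so d_i2 = -13.7 cm.
The final image is virtual, 13.7 cm to the left of lens 2 (overall magnification ≈ 0.027).

13.7 cm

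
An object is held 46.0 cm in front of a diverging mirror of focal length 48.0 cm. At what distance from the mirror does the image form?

For a diverging mirror, f = -48.0 cm.
Mirror equation: 1/v = 1/f − 1/u = 1/(-48.00) − 1/(46.0) = -0.02083 − 0.02174 = -0.04257, so v = -23.5 cm.
The image is virtual, upright and reduced, behind the mirror.

23.5 cm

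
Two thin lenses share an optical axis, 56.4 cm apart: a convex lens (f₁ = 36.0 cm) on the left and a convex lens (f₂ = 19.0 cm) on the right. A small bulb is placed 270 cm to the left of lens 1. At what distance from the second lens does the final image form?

68.2 cm

Lens 1: 1/d_i1 = 1/f₁ − 1/d_o1 = 1/(36.0) − 1/(270) = 0.02407, so d_i1 = 41.54 cm.
The intermediate image is 41.54 cm to the right of lens 1, which is 56.4 − (41.54) = 14.86 cm to the left of lens 2, so d_o2 = +14.86 cm.
Lens 2: 1/d_i2 = 1/f₂ − 1/d_o2 = 1/(19.0) − 1/(14.86) = -0.01466, so d_i2 = -68.2 cm.
The final image is virtual, 68.2 cm to the left of lens 2 (overall magnification ≈ -0.71).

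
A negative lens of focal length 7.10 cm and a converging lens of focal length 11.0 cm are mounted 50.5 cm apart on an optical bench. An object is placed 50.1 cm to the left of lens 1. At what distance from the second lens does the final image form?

Lens 1 is diverging, so f₁ = −7.10 cm.
Lens 1: 1/d_i1 = 1/f₁ − 1/d_o1 = 1/(-7.10) − 1/(50.1) = -0.1608, so d_i1 = -6.219 cm.
The intermediate image is 6.219 cm to the left of lens 1 (virtual), which is 50.5 − (-6.219) = 56.72 cm to the left of lens 2, so d_o2 = +56.72 cm.
Lens 2: 1/d_i2 = 1/f₂ − 1/d_o2 = 1/(11.0) − 1/(56.72) = 0.07328, so d_i2 = 13.6 cm.
The final image is real, 13.6 cm to the right of lens 2 (overall magnification ≈ -0.030).

13.6 cm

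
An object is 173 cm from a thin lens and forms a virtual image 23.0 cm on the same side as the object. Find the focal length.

f = -26.5 cm (diverging)

Virtual image ⇒ d_i = −23.0 cm.
1/f = 1/d_o + 1/d_i = 1/(173) + 1/(-23.0) = -0.03770, so f = -26.5 cm.
Since f is negative, the thin lens is diverging.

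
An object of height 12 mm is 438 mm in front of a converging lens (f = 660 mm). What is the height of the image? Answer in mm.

1/d_i = 1/f − 1/d_o = 1/(660.0) − 1/(438) = -0.0007680, so d_i = -1302 mm.
m = −d_i/d_o = +2.973.
|h_i| = |m|·h_o = 2.973 × 12 = 35.7 mm. The image is virtual, upright and enlarged, on the same side as the object.

35.7 mm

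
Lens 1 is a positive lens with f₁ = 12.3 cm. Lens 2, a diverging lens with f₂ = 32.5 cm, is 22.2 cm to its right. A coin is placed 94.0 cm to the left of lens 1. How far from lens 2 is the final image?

Lens 1: 1/d_i1 = 1/f₁ − 1/d_o1 = 1/(12.3) − 1/(94.0) = 0.07066, so d_i1 = 14.15 cm.
The intermediate image is 14.15 cm to the right of lens 1, which is 22.2 − (14.15) = 8.050 cm to the left of lens 2, so d_o2 = +8.050 cm.
Lens 2 is diverging, so f₂ = −32.5 cm.
Lens 2: 1/d_i2 = 1/f₂ − 1/d_o2 = 1/(-32.5) − 1/(8.050) = -0.1550, so d_i2 = -6.45 cm.
The final image is virtual, 6.45 cm to the left of lens 2 (overall magnification ≈ -0.12).

6.45 cm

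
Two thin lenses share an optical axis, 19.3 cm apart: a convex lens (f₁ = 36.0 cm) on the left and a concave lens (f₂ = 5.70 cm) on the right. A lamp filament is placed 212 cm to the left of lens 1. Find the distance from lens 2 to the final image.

Lens 1: 1/d_i1 = 1/f₁ − 1/d_o1 = 1/(36.0) − 1/(212) = 0.02306, so d_i1 = 43.36 cm.
The intermediate image is 43.36 cm to the right of lens 1, which lies 24.06 cm to the right of lens 2 — a virtual object — so d_o2 = −24.06 cm.
Lens 2 is diverging, so f₂ = −5.70 cm.
Lens 2: 1/d_i2 = 1/f₂ − 1/d_o2 = 1/(-5.70) − 1/(-24.06) = -0.1339, so d_i2 = -7.47 cm.
The final image is virtual, 7.47 cm to the left of lens 2 (overall magnification ≈ 0.063).

7.47 cm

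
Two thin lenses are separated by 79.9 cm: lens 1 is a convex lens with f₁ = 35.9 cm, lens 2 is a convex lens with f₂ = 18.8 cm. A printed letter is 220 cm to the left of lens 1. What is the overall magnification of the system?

Lens 1: 1/d_i1 = 1/(35.9) − 1/(220) = 0.02331, so d_i1 = 42.90 cm; m₁ = −d_i1/d_o1 = -0.1950.
d_o2 = 79.9 − (42.90) = 37.00 cm.
Lens 2: 1/d_i2 = 1/(18.8) − 1/(37.00) = 0.02616, so d_i2 = 38.22 cm; m₂ = −d_i2/d_o2 = -1.033.
m = m₁·m₂ = (-0.1950)(-1.033) = +0.201.

m = +0.201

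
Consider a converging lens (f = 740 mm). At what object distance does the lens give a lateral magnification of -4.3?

912 mm

m = −d_i/d_o ⇒ d_i = −m·d_o.
1/f = 1/d_o + 1/d_i = 1/d_o − 1/(m·d_o) = (1 − 1/m)/d_o, so d_o = f(1 − 1/m) = (740.0)(1 − 1/(-4.3)) = 912 mm.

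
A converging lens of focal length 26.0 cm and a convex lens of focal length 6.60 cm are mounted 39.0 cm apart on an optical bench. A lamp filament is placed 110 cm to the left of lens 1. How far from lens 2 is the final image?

Lens 1: 1/d_i1 = 1/f₁ − 1/d_o1 = 1/(26.0) − 1/(110) = 0.02937, so d_i1 = 34.05 cm.
The intermediate image is 34.05 cm to the right of lens 1, which is 39.0 − (34.05) = 4.950 cm to the left of lens 2, so d_o2 = +4.950 cm.
Lens 2: 1/d_i2 = 1/f₂ − 1/d_o2 = 1/(6.60) − 1/(4.950) = -0.05051, so d_i2 = -19.8 cm.
The final image is virtual, 19.8 cm to the left of lens 2 (overall magnification ≈ -1.2).

19.8 cm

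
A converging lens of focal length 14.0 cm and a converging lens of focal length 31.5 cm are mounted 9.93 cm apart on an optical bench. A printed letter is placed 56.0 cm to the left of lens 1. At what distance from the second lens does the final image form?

6.84 cm

Lens 1: 1/d_i1 = 1/f₁ − 1/d_o1 = 1/(14.0) − 1/(56.0) = 0.05357, so d_i1 = 18.67 cm.
The intermediate image is 18.67 cm to the right of lens 1, which lies 8.740 cm to the right of lens 2 — a virtual object — so d_o2 = −8.740 cm.
Lens 2: 1/d_i2 = 1/f₂ − 1/d_o2 = 1/(31.5) − 1/(-8.740) = 0.1462, so d_i2 = 6.84 cm.
The final image is real, 6.84 cm to the right of lens 2 (overall magnification ≈ -0.26).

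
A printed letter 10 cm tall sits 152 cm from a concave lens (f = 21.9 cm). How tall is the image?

1.26 cm

For a concave lens, f = -21.9 cm.
1/d_i = 1/f − 1/d_o = 1/(-21.90) − 1/(152) = -0.05224, so d_i = -19.14 cm.
m = −d_i/d_o = +0.1259.
|h_i| = |m|·h_o = 0.1259 × 10 = 1.26 cm. The image is virtual, upright and reduced, on the same side as the object.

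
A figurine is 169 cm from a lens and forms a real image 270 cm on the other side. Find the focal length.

f = 104 cm (converging)

Real image ⇒ d_i = +270 cm.
1/f = 1/d_o + 1/d_i = 1/(169) + 1/(270) = 0.009621, so f = 104 cm.
Since f is positive, the lens is converging.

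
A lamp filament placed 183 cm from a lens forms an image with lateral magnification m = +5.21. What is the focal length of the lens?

m = −d_i/d_o ⇒ d_i = −m·d_o = −(+5.21)·(183) = -953.4 cm.
1/f = 1/d_o + 1/d_i = 1/(183) + 1/(-953.4) = 0.004416, so f = 226 cm.
Since f is positive, the lens is converging.

f = 226 cm (converging)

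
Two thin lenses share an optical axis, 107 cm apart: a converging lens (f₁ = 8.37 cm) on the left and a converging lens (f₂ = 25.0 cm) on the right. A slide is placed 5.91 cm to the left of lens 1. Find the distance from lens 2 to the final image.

31.1 cm

Lens 1: 1/d_i1 = 1/f₁ − 1/d_o1 = 1/(8.37) − 1/(5.91) = -0.04973, so d_i1 = -20.11 cm.
The intermediate image is 20.11 cm to the left of lens 1 (virtual), which is 107 − (-20.11) = 127.1 cm to the left of lens 2, so d_o2 = +127.1 cm.
Lens 2: 1/d_i2 = 1/f₂ − 1/d_o2 = 1/(25.0) − 1/(127.1) = 0.03213, so d_i2 = 31.1 cm.
The final image is real, 31.1 cm to the right of lens 2 (overall magnification ≈ -0.83).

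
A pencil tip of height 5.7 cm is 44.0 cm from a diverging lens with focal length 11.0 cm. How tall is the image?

1.14 cm

For a diverging lens, f = -11.0 cm.
1/d_i = 1/f − 1/d_o = 1/(-11.00) − 1/(44.0) = -0.1136, so d_i = -8.800 cm.
m = −d_i/d_o = +0.2000.
|h_i| = |m|·h_o = 0.2000 × 5.7 = 1.14 cm. The image is virtual, upright and reduced, on the same side as the object.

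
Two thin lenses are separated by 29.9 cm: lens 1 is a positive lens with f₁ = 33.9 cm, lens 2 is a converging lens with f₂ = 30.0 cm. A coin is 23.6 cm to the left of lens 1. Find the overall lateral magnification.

Lens 1: 1/d_i1 = 1/(33.9) − 1/(23.6) = -0.01287, so d_i1 = -77.67 cm; m₁ = −d_i1/d_o1 = +3.291.
d_o2 = 29.9 − (-77.67) = 107.6 cm.
Lens 2: 1/d_i2 = 1/(30.0) − 1/(107.6) = 0.02404, so d_i2 = 41.60 cm; m₂ = −d_i2/d_o2 = -0.3866.
m = m₁·m₂ = (+3.291)(-0.3866) = -1.27.

m = -1.27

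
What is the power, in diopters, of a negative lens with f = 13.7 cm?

For a negative lens, f = −13.7 cm.
f = -13.7 cm = -0.137 m.
P = 1/f = 1/(-0.137 m) = -7.30 D.

P = -7.30 D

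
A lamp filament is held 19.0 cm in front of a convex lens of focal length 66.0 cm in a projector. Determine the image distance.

26.7 cm

Thin-lens equation: 1/s_i = 1/f − 1/s_o = 1/(66.00) − 1/(19.0) = 0.01515 − 0.05263 = -0.03748, so s_i = -26.7 cm.
The image is virtual, upright and enlarged, on the same side as the object.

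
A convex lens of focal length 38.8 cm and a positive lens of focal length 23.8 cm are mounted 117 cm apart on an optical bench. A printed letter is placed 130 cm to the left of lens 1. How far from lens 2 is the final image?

38.7 cm

Lens 1: 1/d_i1 = 1/f₁ − 1/d_o1 = 1/(38.8) − 1/(130) = 0.01808, so d_i1 = 55.31 cm.
The intermediate image is 55.31 cm to the right of lens 1, which is 117 − (55.31) = 61.69 cm to the left of lens 2, so d_o2 = +61.69 cm.
Lens 2: 1/d_i2 = 1/f₂ − 1/d_o2 = 1/(23.8) − 1/(61.69) = 0.02581, so d_i2 = 38.7 cm.
The final image is real, 38.7 cm to the right of lens 2 (overall magnification ≈ 0.27).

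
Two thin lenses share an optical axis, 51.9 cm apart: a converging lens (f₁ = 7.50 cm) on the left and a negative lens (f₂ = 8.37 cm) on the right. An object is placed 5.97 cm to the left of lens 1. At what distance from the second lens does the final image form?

Lens 1: 1/d_i1 = 1/f₁ − 1/d_o1 = 1/(7.50) − 1/(5.97) = -0.03417, so d_i1 = -29.26 cm.
The intermediate image is 29.26 cm to the left of lens 1 (virtual), which is 51.9 − (-29.26) = 81.16 cm to the left of lens 2, so d_o2 = +81.16 cm.
Lens 2 is diverging, so f₂ = −8.37 cm.
Lens 2: 1/d_i2 = 1/f₂ − 1/d_o2 = 1/(-8.37) − 1/(81.16) = -0.1318, so d_i2 = -7.59 cm.
The final image is virtual, 7.59 cm to the left of lens 2 (overall magnification ≈ 0.46).

7.59 cm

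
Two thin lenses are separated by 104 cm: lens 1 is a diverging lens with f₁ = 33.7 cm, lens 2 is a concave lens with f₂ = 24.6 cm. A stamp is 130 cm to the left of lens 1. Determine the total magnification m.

f₁ = −33.7 cm (diverging).
Lens 1: 1/d_i1 = 1/(-33.7) − 1/(130) = -0.03737, so d_i1 = -26.76 cm; m₁ = −d_i1/d_o1 = +0.2058.
d_o2 = 104 − (-26.76) = 130.8 cm.
f₂ = −24.6 cm (diverging).
Lens 2: 1/d_i2 = 1/(-24.6) − 1/(130.8) = -0.04830, so d_i2 = -20.71 cm; m₂ = −d_i2/d_o2 = +0.1583.
m = m₁·m₂ = (+0.2058)(+0.1583) = +0.0326.

m = +0.0326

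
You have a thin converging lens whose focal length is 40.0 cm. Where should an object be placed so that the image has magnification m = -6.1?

46.6 cm

m = −d_i/d_o ⇒ d_i = −m·d_o.
1/f = 1/d_o + 1/d_i = 1/d_o − 1/(m·d_o) = (1 − 1/m)/d_o, so d_o = f(1 − 1/m) = (40.00)(1 − 1/(-6.1)) = 46.6 cm.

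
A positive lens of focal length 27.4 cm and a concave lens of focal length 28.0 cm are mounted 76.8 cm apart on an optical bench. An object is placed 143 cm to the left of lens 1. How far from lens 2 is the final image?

16.9 cm

Lens 1: 1/d_i1 = 1/f₁ − 1/d_o1 = 1/(27.4) − 1/(143) = 0.02950, so d_i1 = 33.89 cm.
The intermediate image is 33.89 cm to the right of lens 1, which is 76.8 − (33.89) = 42.91 cm to the left of lens 2, so d_o2 = +42.91 cm.
Lens 2 is diverging, so f₂ = −28.0 cm.
Lens 2: 1/d_i2 = 1/f₂ − 1/d_o2 = 1/(-28.0) − 1/(42.91) = -0.05902, so d_i2 = -16.9 cm.
The final image is virtual, 16.9 cm to the left of lens 2 (overall magnification ≈ -0.094).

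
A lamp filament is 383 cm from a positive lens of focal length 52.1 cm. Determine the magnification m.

1/d_i = 1/f − 1/d_o = 1/(52.10) − 1/(383) = 0.01658, so d_i = 60.30 cm.
m = −d_i/d_o = −(60.30)/(383) = -0.157.
The image is real, inverted and reduced, on the far side of the lens.

m = -0.157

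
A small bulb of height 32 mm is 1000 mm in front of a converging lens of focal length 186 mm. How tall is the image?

7.31 mm

1/d_i = 1/f − 1/d_o = 1/(186.0) − 1/(1000) = 0.004376, so d_i = 228.5 mm.
m = −d_i/d_o = -0.2285.
|h_i| = |m|·h_o = 0.2285 × 32 = 7.31 mm. The image is real, inverted and reduced, on the far side of the lens.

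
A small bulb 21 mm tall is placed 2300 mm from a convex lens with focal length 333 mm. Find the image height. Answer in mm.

3.56 mm

1/d_i = 1/f − 1/d_o = 1/(333.0) − 1/(2300) = 0.002568, so d_i = 389.4 mm.
m = −d_i/d_o = -0.1693.
|h_i| = |m|·h_o = 0.1693 × 21 = 3.56 mm. The image is real, inverted and reduced, on the far side of the lens.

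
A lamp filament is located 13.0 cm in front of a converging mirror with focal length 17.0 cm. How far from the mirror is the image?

55.2 cm

Mirror equation: 1/v = 1/f − 1/u = 1/(17.00) − 1/(13.0) = 0.05882 − 0.07692 = -0.01810, so v = -55.2 cm.
The image is virtual, upright and enlarged, behind the mirror.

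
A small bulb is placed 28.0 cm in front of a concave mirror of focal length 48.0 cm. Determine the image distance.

67.2 cm

Mirror equation: 1/v = 1/f − 1/u = 1/(48.00) − 1/(28.0) = 0.02083 − 0.03571 = -0.01488, so v = -67.2 cm.
The image is virtual, upright and enlarged, behind the mirror.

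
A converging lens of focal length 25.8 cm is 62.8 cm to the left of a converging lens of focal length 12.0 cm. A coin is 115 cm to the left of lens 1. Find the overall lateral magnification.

m = +0.198

Lens 1: 1/d_i1 = 1/(25.8) − 1/(115) = 0.03006, so d_i1 = 33.26 cm; m₁ = −d_i1/d_o1 = -0.2892.
d_o2 = 62.8 − (33.26) = 29.54 cm.
Lens 2: 1/d_i2 = 1/(12.0) − 1/(29.54) = 0.04948, so d_i2 = 20.21 cm; m₂ = −d_i2/d_o2 = -0.6842.
m = m₁·m₂ = (-0.2892)(-0.6842) = +0.198.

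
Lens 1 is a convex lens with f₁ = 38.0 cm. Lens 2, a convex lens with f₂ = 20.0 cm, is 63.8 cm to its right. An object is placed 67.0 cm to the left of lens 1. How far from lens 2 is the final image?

10.9 cm

Lens 1: 1/d_i1 = 1/f₁ − 1/d_o1 = 1/(38.0) − 1/(67.0) = 0.01139, so d_i1 = 87.79 cm.
The intermediate image is 87.79 cm to the right of lens 1, which lies 23.99 cm to the right of lens 2 — a virtual object — so d_o2 = −23.99 cm.
Lens 2: 1/d_i2 = 1/f₂ − 1/d_o2 = 1/(20.0) − 1/(-23.99) = 0.09168, so d_i2 = 10.9 cm.
The final image is real, 10.9 cm to the right of lens 2 (overall magnification ≈ -0.60).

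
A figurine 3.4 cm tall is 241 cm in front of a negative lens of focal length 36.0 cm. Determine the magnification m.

m = +0.130

For a negative lens, f = -36.0 cm.
1/d_i = 1/f − 1/d_o = 1/(-36.00) − 1/(241) = -0.03193, so d_i = -31.32 cm.
m = −d_i/d_o = −(-31.32)/(241) = +0.130.
The image is virtual, upright and reduced, on the same side as the object.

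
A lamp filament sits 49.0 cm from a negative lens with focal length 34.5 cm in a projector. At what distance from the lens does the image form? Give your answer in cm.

For a negative lens, f = -34.5 cm.
Lens equation: 1/v = 1/f − 1/u = 1/(-34.50) − 1/(49.0) = -0.02899 − 0.02041 = -0.04939, so v = -20.2 cm.
The image is virtual, upright and reduced, on the same side as the object.

20.2 cm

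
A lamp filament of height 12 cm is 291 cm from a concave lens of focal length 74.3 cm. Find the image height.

For a concave lens, f = -74.3 cm.
1/d_i = 1/f − 1/d_o = 1/(-74.30) − 1/(291) = -0.01690, so d_i = -59.19 cm.
m = −d_i/d_o = +0.2034.
|h_i| = |m|·h_o = 0.2034 × 12 = 2.44 cm. The image is virtual, upright and reduced, on the same side as the object.

2.44 cm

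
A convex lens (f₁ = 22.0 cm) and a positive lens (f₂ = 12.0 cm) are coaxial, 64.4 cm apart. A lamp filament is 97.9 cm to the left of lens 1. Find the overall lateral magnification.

m = +0.145

Lens 1: 1/d_i1 = 1/(22.0) − 1/(97.9) = 0.03524, so d_i1 = 28.38 cm; m₁ = −d_i1/d_o1 = -0.2899.
d_o2 = 64.4 − (28.38) = 36.02 cm.
Lens 2: 1/d_i2 = 1/(12.0) − 1/(36.02) = 0.05557, so d_i2 = 18.00 cm; m₂ = −d_i2/d_o2 = -0.4996.
m = m₁·m₂ = (-0.2899)(-0.4996) = +0.145.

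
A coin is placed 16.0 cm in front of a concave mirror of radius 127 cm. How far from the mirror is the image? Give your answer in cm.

f = R/2 = 127/2 = 63.50 cm.
Mirror equation: 1/q = 1/f − 1/p = 1/(63.50) − 1/(16.0) = 0.01575 − 0.06250 = -0.04675, so q = -21.4 cm.
The image is virtual, upright and enlarged, behind the mirror.

21.4 cm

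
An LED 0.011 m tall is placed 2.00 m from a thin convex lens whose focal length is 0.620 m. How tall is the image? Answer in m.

1/d_i = 1/f − 1/d_o = 1/(0.6200) − 1/(2.00) = 1.113, so d_i = 0.8986 m.
m = −d_i/d_o = -0.4493.
|h_i| = |m|·h_o = 0.4493 × 0.011 = 0.00494 m. The image is real, inverted and reduced, on the far side of the lens.

0.00494 m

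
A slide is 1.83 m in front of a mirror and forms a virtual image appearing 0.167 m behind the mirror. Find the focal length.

Virtual image ⇒ d_i = −0.167 m.
1/f = 1/d_o + 1/d_i = 1/(1.83) + 1/(-0.167) = -5.442, so f = -0.184 m.
Since f is negative, the mirror is convex.

f = -0.184 m (convex)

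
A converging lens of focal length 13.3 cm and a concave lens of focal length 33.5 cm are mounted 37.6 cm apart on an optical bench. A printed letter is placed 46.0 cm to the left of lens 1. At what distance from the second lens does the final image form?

12.1 cm

Lens 1: 1/d_i1 = 1/f₁ − 1/d_o1 = 1/(13.3) − 1/(46.0) = 0.05345, so d_i1 = 18.71 cm.
The intermediate image is 18.71 cm to the right of lens 1, which is 37.6 − (18.71) = 18.89 cm to the left of lens 2, so d_o2 = +18.89 cm.
Lens 2 is diverging, so f₂ = −33.5 cm.
Lens 2: 1/d_i2 = 1/f₂ − 1/d_o2 = 1/(-33.5) − 1/(18.89) = -0.08279, so d_i2 = -12.1 cm.
The final image is virtual, 12.1 cm to the left of lens 2 (overall magnification ≈ -0.26).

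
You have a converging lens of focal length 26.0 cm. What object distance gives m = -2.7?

35.6 cm

m = −d_i/d_o ⇒ d_i = −m·d_o.
1/f = 1/d_o + 1/d_i = 1/d_o − 1/(m·d_o) = (1 − 1/m)/d_o, so d_o = f(1 − 1/m) = (26.00)(1 − 1/(-2.7)) = 35.6 cm.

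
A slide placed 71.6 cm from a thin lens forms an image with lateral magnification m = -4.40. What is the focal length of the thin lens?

m = −d_i/d_o ⇒ d_i = −m·d_o = −(-4.40)·(71.6) = 315.0 cm.
1/f = 1/d_o + 1/d_i = 1/(71.6) + 1/(315.0) = 0.01714, so f = 58.3 cm.
Since f is positive, the thin lens is converging.

f = 58.3 cm (converging)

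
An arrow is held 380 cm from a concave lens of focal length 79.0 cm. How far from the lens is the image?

For a concave lens, f = -79.0 cm.
Thin-lens equation: 1/d_i = 1/f − 1/d_o = 1/(-79.00) − 1/(380) = -0.01266 − 0.002632 = -0.01529, so d_i = -65.4 cm.
The image is virtual, upright and reduced, on the same side as the object.

65.4 cm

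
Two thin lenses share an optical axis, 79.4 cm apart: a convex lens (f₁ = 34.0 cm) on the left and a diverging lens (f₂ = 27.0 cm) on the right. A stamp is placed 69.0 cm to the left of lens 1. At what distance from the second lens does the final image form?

Lens 1: 1/d_i1 = 1/f₁ − 1/d_o1 = 1/(34.0) − 1/(69.0) = 0.01492, so d_i1 = 67.03 cm.
The intermediate image is 67.03 cm to the right of lens 1, which is 79.4 − (67.03) = 12.37 cm to the left of lens 2, so d_o2 = +12.37 cm.
Lens 2 is diverging, so f₂ = −27.0 cm.
Lens 2: 1/d_i2 = 1/f₂ − 1/d_o2 = 1/(-27.0) − 1/(12.37) = -0.1179, so d_i2 = -8.48 cm.
The final image is virtual, 8.48 cm to the left of lens 2 (overall magnification ≈ -0.67).

8.48 cm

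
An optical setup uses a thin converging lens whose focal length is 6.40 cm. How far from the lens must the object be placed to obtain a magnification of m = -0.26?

31.0 cm

m = −d_i/d_o ⇒ d_i = −m·d_o.
1/f = 1/d_o + 1/d_i = 1/d_o − 1/(m·d_o) = (1 − 1/m)/d_o, so d_o = f(1 − 1/m) = (6.400)(1 − 1/(-0.26)) = 31.0 cm.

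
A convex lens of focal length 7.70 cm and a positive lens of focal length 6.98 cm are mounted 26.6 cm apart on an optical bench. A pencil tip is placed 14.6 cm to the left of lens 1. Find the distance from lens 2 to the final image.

21.6 cm

Lens 1: 1/d_i1 = 1/f₁ − 1/d_o1 = 1/(7.70) − 1/(14.6) = 0.06138, so d_i1 = 16.29 cm.
The intermediate image is 16.29 cm to the right of lens 1, which is 26.6 − (16.29) = 10.31 cm to the left of lens 2, so d_o2 = +10.31 cm.
Lens 2: 1/d_i2 = 1/f₂ − 1/d_o2 = 1/(6.98) − 1/(10.31) = 0.04627, so d_i2 = 21.6 cm.
The final image is real, 21.6 cm to the right of lens 2 (overall magnification ≈ 2.3).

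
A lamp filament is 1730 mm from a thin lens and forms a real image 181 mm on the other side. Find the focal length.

f = 164 mm (converging)

Real image ⇒ d_i = +181 mm.
1/f = 1/d_o + 1/d_i = 1/(1730) + 1/(181) = 0.006103, so f = 164 mm.
Since f is positive, the thin lens is converging.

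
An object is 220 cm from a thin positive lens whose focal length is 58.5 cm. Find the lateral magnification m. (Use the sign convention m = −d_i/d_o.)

m = -0.362

1/d_i = 1/f − 1/d_o = 1/(58.50) − 1/(220) = 0.01255, so d_i = 79.69 cm.
m = −d_i/d_o = −(79.69)/(220) = -0.362.
The image is real, inverted and reduced, on the far side of the lens.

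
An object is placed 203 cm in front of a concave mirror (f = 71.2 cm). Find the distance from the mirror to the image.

Mirror equation: 1/d_i = 1/f − 1/d_o = 1/(71.20) − 1/(203) = 0.01404 − 0.004926 = 0.009119, so d_i = 110 cm.
The image is real, inverted and reduced, in front of the mirror.

110 cm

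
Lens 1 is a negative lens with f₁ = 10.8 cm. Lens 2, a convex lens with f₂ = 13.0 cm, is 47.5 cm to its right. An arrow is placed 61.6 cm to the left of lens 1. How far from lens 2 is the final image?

16.9 cm

Lens 1 is diverging, so f₁ = −10.8 cm.
Lens 1: 1/d_i1 = 1/f₁ − 1/d_o1 = 1/(-10.8) − 1/(61.6) = -0.1088, so d_i1 = -9.189 cm.
The intermediate image is 9.189 cm to the left of lens 1 (virtual), which is 47.5 − (-9.189) = 56.69 cm to the left of lens 2, so d_o2 = +56.69 cm.
Lens 2: 1/d_i2 = 1/f₂ − 1/d_o2 = 1/(13.0) − 1/(56.69) = 0.05928, so d_i2 = 16.9 cm.
The final image is real, 16.9 cm to the right of lens 2 (overall magnification ≈ -0.044).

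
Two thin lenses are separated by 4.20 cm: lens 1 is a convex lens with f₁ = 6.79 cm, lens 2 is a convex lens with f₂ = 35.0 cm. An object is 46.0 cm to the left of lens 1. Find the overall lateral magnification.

Lens 1: 1/d_i1 = 1/(6.79) − 1/(46.0) = 0.1255, so d_i1 = 7.966 cm; m₁ = −d_i1/d_o1 = -0.1732.
d_o2 = 4.20 − (7.966) = -3.766 cm (virtual object).
Lens 2: 1/d_i2 = 1/(35.0) − 1/(-3.766) = 0.2941, so d_i2 = 3.400 cm; m₂ = −d_i2/d_o2 = +0.9029.
m = m₁·m₂ = (-0.1732)(+0.9029) = -0.156.

m = -0.156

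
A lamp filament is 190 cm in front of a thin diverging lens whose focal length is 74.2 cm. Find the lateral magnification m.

m = +0.281

For a diverging lens, f = -74.2 cm.
1/d_i = 1/f − 1/d_o = 1/(-74.20) − 1/(190) = -0.01874, so d_i = -53.36 cm.
m = −d_i/d_o = −(-53.36)/(190) = +0.281.
The image is virtual, upright and reduced, on the same side as the object.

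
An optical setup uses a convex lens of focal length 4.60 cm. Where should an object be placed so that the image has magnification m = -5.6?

m = −d_i/d_o ⇒ d_i = −m·d_o.
1/f = 1/d_o + 1/d_i = 1/d_o − 1/(m·d_o) = (1 − 1/m)/d_o, so d_o = f(1 − 1/m) = (4.600)(1 − 1/(-5.6)) = 5.42 cm.

5.42 cm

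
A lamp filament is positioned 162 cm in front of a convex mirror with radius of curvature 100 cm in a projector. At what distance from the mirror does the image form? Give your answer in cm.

f = R/2 = 100/2 = 50.00 cm; for a convex mirror, f = -50.00 cm.
Mirror equation: 1/d_i = 1/f − 1/d_o = 1/(-50.00) − 1/(162) = -0.02000 − 0.006173 = -0.02617, so d_i = -38.2 cm.
The image is virtual, upright and reduced, behind the mirror.

38.2 cm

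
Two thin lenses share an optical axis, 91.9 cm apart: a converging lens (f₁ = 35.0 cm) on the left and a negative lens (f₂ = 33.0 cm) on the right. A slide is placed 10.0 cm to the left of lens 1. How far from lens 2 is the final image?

Lens 1: 1/d_i1 = 1/f₁ − 1/d_o1 = 1/(35.0) − 1/(10.0) = -0.07143, so d_i1 = -14.00 cm.
The intermediate image is 14.00 cm to the left of lens 1 (virtual), which is 91.9 − (-14.00) = 105.9 cm to the left of lens 2, so d_o2 = +105.9 cm.
Lens 2 is diverging, so f₂ = −33.0 cm.
Lens 2: 1/d_i2 = 1/f₂ − 1/d_o2 = 1/(-33.0) − 1/(105.9) = -0.03975, so d_i2 = -25.2 cm.
The final image is virtual, 25.2 cm to the left of lens 2 (overall magnification ≈ 0.33).

25.2 cm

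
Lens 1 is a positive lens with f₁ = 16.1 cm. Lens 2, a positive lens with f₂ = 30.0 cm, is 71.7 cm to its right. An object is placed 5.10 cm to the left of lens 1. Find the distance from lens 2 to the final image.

48.3 cm

Lens 1: 1/d_i1 = 1/f₁ − 1/d_o1 = 1/(16.1) − 1/(5.10) = -0.1340, so d_i1 = -7.465 cm.
The intermediate image is 7.465 cm to the left of lens 1 (virtual), which is 71.7 − (-7.465) = 79.17 cm to the left of lens 2, so d_o2 = +79.17 cm.
Lens 2: 1/d_i2 = 1/f₂ − 1/d_o2 = 1/(30.0) − 1/(79.17) = 0.02070, so d_i2 = 48.3 cm.
The final image is real, 48.3 cm to the right of lens 2 (overall magnification ≈ -0.89).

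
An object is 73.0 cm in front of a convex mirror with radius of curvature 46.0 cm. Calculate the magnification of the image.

m = +0.240

f = R/2 = 46.0/2 = 23.00 cm; for a convex mirror, f = -23.00 cm.
1/d_i = 1/f − 1/d_o = 1/(-23.00) − 1/(73.0) = -0.05718, so d_i = -17.49 cm.
m = −d_i/d_o = −(-17.49)/(73.0) = +0.240.
The image is virtual, upright and reduced, behind the mirror.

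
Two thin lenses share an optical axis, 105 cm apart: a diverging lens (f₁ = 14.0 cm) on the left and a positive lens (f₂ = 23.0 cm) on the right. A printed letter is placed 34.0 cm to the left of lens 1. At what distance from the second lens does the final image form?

28.8 cm

Lens 1 is diverging, so f₁ = −14.0 cm.
Lens 1: 1/d_i1 = 1/f₁ − 1/d_o1 = 1/(-14.0) − 1/(34.0) = -0.1008, so d_i1 = -9.917 cm.
The intermediate image is 9.917 cm to the left of lens 1 (virtual), which is 105 − (-9.917) = 114.9 cm to the left of lens 2, so d_o2 = +114.9 cm.
Lens 2: 1/d_i2 = 1/f₂ − 1/d_o2 = 1/(23.0) − 1/(114.9) = 0.03478, so d_i2 = 28.8 cm.
The final image is real, 28.8 cm to the right of lens 2 (overall magnification ≈ -0.073).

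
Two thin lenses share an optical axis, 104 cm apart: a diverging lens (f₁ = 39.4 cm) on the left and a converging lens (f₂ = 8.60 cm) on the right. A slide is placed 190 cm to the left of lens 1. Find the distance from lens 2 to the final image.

9.18 cm

Lens 1 is diverging, so f₁ = −39.4 cm.
Lens 1: 1/d_i1 = 1/f₁ − 1/d_o1 = 1/(-39.4) − 1/(190) = -0.03064, so d_i1 = -32.63 cm.
The intermediate image is 32.63 cm to the left of lens 1 (virtual), which is 104 − (-32.63) = 136.6 cm to the left of lens 2, so d_o2 = +136.6 cm.
Lens 2: 1/d_i2 = 1/f₂ − 1/d_o2 = 1/(8.60) − 1/(136.6) = 0.1090, so d_i2 = 9.18 cm.
The final image is real, 9.18 cm to the right of lens 2 (overall magnification ≈ -0.012).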